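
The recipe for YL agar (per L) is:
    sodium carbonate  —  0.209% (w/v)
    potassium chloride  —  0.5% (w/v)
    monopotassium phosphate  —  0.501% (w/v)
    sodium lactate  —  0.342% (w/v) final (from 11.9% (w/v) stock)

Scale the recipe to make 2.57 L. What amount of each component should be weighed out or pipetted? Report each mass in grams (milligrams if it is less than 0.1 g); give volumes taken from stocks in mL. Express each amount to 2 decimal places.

sodium carbonate 5.37 g; potassium chloride 12.85 g; monopotassium phosphate 12.88 g; sodium lactate 73.86 mL

Scale factor relative to 1 L: 2.57.
sodium carbonate: 0.209 g per 100 mL × 2570 mL ÷ 100 = 5.37 g
potassium chloride: 0.5% w/v = 5 g/L → 5 × 2.57 L = 12.85 g
monopotassium phosphate: 0.501 g per 100 mL × 2570 mL ÷ 100 = 12.88 g
sodium lactate: V = C2·V2/C1 = 0.342% ÷ 11.9% × 2570 mL = 73.86 mL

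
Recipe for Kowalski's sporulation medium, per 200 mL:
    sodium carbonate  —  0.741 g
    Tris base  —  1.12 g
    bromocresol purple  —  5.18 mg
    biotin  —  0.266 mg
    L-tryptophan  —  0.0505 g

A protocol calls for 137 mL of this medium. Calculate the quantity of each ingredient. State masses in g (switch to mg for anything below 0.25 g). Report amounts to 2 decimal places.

sodium carbonate 0.51 g; Tris base 0.77 g; bromocresol purple 3.55 mg; biotin 0.18 mg; L-tryptophan 34.59 mg

Ratio of target to recipe volume: 137 / 200 = 0.685.
sodium carbonate: 0.741 g × (137 mL / 200 mL) = 0.51 g
Tris base: 1.12 g × (137 mL / 200 mL) = 0.77 g
bromocresol purple: 5.18 mg × (137 mL / 200 mL) = 3.55 mg
biotin: 0.266 mg × (137 mL / 200 mL) = 0.18 mg
L-tryptophan: 0.0505 g × (137 mL / 200 mL) = 0.0345925 g = 34.59 mg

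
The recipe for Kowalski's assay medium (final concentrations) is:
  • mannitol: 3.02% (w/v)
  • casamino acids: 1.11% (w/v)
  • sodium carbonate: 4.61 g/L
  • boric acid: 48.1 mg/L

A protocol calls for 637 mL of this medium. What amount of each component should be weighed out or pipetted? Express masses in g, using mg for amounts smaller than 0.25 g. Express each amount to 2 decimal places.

Target volume = 637 mL = 0.637 L.
mannitol: 3.02 g per 100 mL × 637 mL ÷ 100 = 19.24 g
casamino acids: 1.11% w/v = 11.1 g/L → 11.1 × 0.637 L = 7.07 g
sodium carbonate: 4.61 g/L × 0.637 L = 2.94 g
boric acid: 48.1 mg/L × 0.637 L = 30.64 mg

mannitol 19.24 g; casamino acids 7.07 g; sodium carbonate 2.94 g; boric acid 30.64 mg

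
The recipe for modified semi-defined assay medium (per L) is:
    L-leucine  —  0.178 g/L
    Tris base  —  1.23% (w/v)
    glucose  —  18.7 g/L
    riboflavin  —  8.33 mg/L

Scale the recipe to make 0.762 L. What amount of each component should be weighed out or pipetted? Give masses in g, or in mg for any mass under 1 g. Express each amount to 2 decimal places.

L-leucine 135.64 mg; Tris base 9.37 g; glucose 14.25 g; riboflavin 6.35 mg

Working volume: 0.762 L.
L-leucine: 0.178 g/L × 0.762 L = 0.135636 g = 135.64 mg
Tris base: 1.23 g per 100 mL × 762 mL ÷ 100 = 9.37 g
glucose: 18.7 g/L × 0.762 L = 14.25 g
riboflavin: 8.33 mg/L × 0.762 L = 6.35 mg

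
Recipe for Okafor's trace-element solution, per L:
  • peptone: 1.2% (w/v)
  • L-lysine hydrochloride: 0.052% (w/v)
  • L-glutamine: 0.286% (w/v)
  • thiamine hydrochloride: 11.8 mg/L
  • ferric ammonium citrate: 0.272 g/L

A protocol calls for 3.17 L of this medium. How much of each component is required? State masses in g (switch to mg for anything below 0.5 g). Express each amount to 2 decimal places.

Scale factor relative to 1 L: 3.17.
peptone: 1.2 g per 100 mL × 3170 mL ÷ 100 = 38.04 g
L-lysine hydrochloride: 0.052% w/v = 0.52 g/L → 0.52 × 3.17 L = 1.65 g
L-glutamine: 0.286 g per 100 mL × 3170 mL ÷ 100 = 9.07 g
thiamine hydrochloride: 11.8 mg/L × 3.17 L = 37.41 mg
ferric ammonium citrate: 0.272 g/L × 3.17 L = 0.86 g

peptone 38.04 g; L-lysine hydrochloride 1.65 g; L-glutamine 9.07 g; thiamine hydrochloride 37.41 mg; ferric ammonium citrate 0.86 g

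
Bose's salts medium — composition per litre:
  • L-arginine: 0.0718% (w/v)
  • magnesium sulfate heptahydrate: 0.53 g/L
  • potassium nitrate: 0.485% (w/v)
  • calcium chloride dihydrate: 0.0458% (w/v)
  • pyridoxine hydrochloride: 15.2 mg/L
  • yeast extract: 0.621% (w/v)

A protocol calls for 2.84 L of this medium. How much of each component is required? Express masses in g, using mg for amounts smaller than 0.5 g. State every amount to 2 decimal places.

Working volume: 2.84 L.
L-arginine: 0.0718% w/v = 0.718 g/L → 0.718 × 2.84 L = 2.04 g
magnesium sulfate heptahydrate: 0.53 g/L × 2.84 L = 1.51 g
potassium nitrate: 0.485 g per 100 mL × 2840 mL ÷ 100 = 13.77 g
calcium chloride dihydrate: 0.0458 g per 100 mL × 2840 mL ÷ 100 = 1.30 g
pyridoxine hydrochloride: 15.2 mg/L × 2.84 L = 43.17 mg
yeast extract: 0.621% w/v = 6.21 g/L → 6.21 × 2.84 L = 17.64 g

L-arginine 2.04 g; magnesium sulfate heptahydrate 1.51 g; potassium nitrate 13.77 g; calcium chloride dihydrate 1.30 g; pyridoxine hydrochloride 43.17 mg; yeast extract 17.64 g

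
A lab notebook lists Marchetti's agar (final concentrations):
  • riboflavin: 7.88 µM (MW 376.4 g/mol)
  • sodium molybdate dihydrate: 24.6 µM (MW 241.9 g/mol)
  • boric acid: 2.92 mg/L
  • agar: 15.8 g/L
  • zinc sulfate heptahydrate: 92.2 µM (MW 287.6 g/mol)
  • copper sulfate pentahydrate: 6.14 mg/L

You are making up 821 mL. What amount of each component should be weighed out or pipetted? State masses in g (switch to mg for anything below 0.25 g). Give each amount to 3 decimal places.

riboflavin 2.435 mg; sodium molybdate dihydrate 4.886 mg; boric acid 2.397 mg; agar 12.972 g; zinc sulfate heptahydrate 21.770 mg; copper sulfate pentahydrate 5.041 mg

Working volume: 821 mL = 0.821 L.
riboflavin: 7.88 µmol/L × 376.4 g/mol × 0.821 L ÷ 1000 = 2.435 mg
sodium molybdate dihydrate: 24.6 µmol/L × 241.9 g/mol × 0.821 L ÷ 1000 = 4.886 mg
boric acid: 2.92 mg/L × 0.821 L = 2.397 mg
agar: 15.8 g/L × 0.821 L = 12.972 g
zinc sulfate heptahydrate: 92.2 µmol/L × 287.6 g/mol × 0.821 L ÷ 1000 = 21.770 mg
copper sulfate pentahydrate: 6.14 mg/L × 0.821 L = 5.041 mg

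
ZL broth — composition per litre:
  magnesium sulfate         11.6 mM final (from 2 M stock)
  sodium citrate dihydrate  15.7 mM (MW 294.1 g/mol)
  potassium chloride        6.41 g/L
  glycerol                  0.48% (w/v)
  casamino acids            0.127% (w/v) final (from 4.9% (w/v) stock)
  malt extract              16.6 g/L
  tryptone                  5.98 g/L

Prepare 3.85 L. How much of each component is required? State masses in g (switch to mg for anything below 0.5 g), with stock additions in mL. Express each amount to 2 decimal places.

magnesium sulfate 22.33 mL; sodium citrate dihydrate 17.78 g; potassium chloride 24.68 g; glycerol 18.48 g; casamino acids 99.79 mL; malt extract 63.91 g; tryptone 23.02 g

Scale factor relative to 1 L: 3.85.
magnesium sulfate: dilute stock: 11.6 mM × 3850 mL ÷ 2000 mM = 22.33 mL
sodium citrate dihydrate: 15.7 mmol/L × 294.1 g/mol × 3.85 L ÷ 1000 = 17.78 g
potassium chloride: 6.41 g/L × 3.85 L = 24.68 g
glycerol: 0.48% w/v = 4.8 g/L → 4.8 × 3.85 L = 18.48 g
casamino acids: V = C2·V2/C1 = 0.127% ÷ 4.9% × 3850 mL = 99.79 mL
malt extract: 16.6 g/L × 3.85 L = 63.91 g
tryptone: 5.98 g/L × 3.85 L = 23.02 g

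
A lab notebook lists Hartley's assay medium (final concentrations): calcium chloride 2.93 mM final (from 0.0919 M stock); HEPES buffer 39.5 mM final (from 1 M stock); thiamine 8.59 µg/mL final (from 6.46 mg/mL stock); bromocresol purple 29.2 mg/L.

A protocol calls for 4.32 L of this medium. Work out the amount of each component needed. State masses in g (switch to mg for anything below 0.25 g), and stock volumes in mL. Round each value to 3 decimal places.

Working volume: 4.32 L.
calcium chloride: C1V1 = C2V2 → 2.93 mM × 4320 mL ÷ 91.9 mM = 137.732 mL
HEPES buffer: C1V1 = C2V2 → 39.5 mM × 4320 mL ÷ 1000 mM = 170.640 mL
thiamine: dilute stock: 8.59 µg/mL × 4320 mL ÷ 6460 µg/mL = 5.744 mL
bromocresol purple: 29.2 mg/L × 4.32 L = 126.144 mg

calcium chloride 137.732 mL; HEPES buffer 170.640 mL; thiamine 5.744 mL; bromocresol purple 126.144 mg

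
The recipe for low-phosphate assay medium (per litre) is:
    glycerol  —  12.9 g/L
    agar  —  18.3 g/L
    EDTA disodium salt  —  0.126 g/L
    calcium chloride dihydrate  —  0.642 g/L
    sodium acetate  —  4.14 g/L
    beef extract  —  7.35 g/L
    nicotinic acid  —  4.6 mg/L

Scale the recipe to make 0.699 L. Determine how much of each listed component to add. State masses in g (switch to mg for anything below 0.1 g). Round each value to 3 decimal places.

glycerol 9.017 g; agar 12.792 g; EDTA disodium salt 88.074 mg; calcium chloride dihydrate 0.449 g; sodium acetate 2.894 g; beef extract 5.138 g; nicotinic acid 3.215 mg

Working volume: 0.699 L.
glycerol: 12.9 g/L × 0.699 L = 9.017 g
agar: 18.3 g/L × 0.699 L = 12.792 g
EDTA disodium salt: 0.126 g/L × 0.699 L = 0.088074 g = 88.074 mg
calcium chloride dihydrate: 0.642 g/L × 0.699 L = 0.449 g
sodium acetate: 4.14 g/L × 0.699 L = 2.894 g
beef extract: 7.35 g/L × 0.699 L = 5.138 g
nicotinic acid: 4.6 mg/L × 0.699 L = 3.215 mg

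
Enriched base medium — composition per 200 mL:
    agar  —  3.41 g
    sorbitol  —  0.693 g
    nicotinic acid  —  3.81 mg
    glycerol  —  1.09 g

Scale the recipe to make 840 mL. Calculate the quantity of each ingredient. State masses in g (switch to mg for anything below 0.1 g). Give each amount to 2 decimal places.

agar 14.32 g; sorbitol 2.91 g; nicotinic acid 16.00 mg; glycerol 4.58 g

Ratio of target to recipe volume: 840 / 200 = 4.2.
agar: 3.41 g × (840 mL / 200 mL) = 14.32 g
sorbitol: 0.693 g × (840 mL / 200 mL) = 2.91 g
nicotinic acid: 3.81 mg × (840 mL / 200 mL) = 16.00 mg
glycerol: 1.09 g × (840 mL / 200 mL) = 4.58 g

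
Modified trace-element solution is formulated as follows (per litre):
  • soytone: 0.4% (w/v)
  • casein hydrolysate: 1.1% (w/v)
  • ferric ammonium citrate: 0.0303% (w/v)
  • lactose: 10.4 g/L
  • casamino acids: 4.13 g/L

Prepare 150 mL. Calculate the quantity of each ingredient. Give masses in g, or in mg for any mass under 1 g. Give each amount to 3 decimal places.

soytone 600.000 mg; casein hydrolysate 1.650 g; ferric ammonium citrate 45.450 mg; lactose 1.560 g; casamino acids 619.500 mg

Scale factor relative to 1 L: 0.15.
soytone: 0.4 g per 100 mL × 150 mL ÷ 100 = 0.6 g = 600.000 mg
casein hydrolysate: 1.1 g per 100 mL × 150 mL ÷ 100 = 1.650 g
ferric ammonium citrate: 0.0303% w/v = 0.303 g/L → 0.303 × 0.15 L = 0.04545 g = 45.450 mg
lactose: 10.4 g/L × 0.15 L = 1.560 g
casamino acids: 4.13 g/L × 0.15 L = 0.6195 g = 619.500 mg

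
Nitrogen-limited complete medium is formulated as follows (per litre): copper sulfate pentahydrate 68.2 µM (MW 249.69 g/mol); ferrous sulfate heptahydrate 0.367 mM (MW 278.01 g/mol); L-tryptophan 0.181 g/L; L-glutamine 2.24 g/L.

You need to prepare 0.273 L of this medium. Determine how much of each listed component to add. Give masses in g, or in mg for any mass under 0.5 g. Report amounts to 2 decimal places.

copper sulfate pentahydrate 4.65 mg; ferrous sulfate heptahydrate 27.85 mg; L-tryptophan 49.41 mg; L-glutamine 0.61 g

Scale factor relative to 1 L: 0.273.
copper sulfate pentahydrate: 68.2 µmol/L × 249.69 g/mol × 0.273 L ÷ 1000 = 4.65 mg
ferrous sulfate heptahydrate: 0.367 mmol/L × 278.01 mg/mmol × 0.273 L = 27.85 mg
L-tryptophan: 0.181 g/L × 0.273 L = 0.049413 g = 49.41 mg
L-glutamine: 2.24 g/L × 0.273 L = 0.61 g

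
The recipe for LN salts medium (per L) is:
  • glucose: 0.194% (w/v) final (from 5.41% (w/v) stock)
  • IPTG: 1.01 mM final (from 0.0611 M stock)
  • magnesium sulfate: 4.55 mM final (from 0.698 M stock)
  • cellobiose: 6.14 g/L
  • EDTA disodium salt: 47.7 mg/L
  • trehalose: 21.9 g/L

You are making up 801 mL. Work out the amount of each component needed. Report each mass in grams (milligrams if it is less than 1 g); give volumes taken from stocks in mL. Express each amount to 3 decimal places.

glucose 28.723 mL; IPTG 13.241 mL; magnesium sulfate 5.221 mL; cellobiose 4.918 g; EDTA disodium salt 38.208 mg; trehalose 17.542 g

Working volume: 801 mL = 0.801 L.
glucose: dilute stock: 0.194% ÷ 5.41% × 801 mL = 28.723 mL
IPTG: V = C2·V2/C1 = 1.01 mM × 801 mL ÷ 61.1 mM = 13.241 mL
magnesium sulfate: dilute stock: 4.55 mM × 801 mL ÷ 698 mM = 5.221 mL
cellobiose: 6.14 g/L × 0.801 L = 4.918 g
EDTA disodium salt: 47.7 mg/L × 0.801 L = 38.208 mg
trehalose: 21.9 g/L × 0.801 L = 17.542 g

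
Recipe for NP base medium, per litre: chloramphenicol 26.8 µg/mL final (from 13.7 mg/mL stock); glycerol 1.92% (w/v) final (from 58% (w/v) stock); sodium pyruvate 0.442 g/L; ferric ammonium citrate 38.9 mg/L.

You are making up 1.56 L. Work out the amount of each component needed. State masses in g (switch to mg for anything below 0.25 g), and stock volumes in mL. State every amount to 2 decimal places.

Scale factor relative to 1 L: 1.56.
chloramphenicol: V = C2·V2/C1 = 26.8 µg/mL × 1560 mL ÷ 13700 µg/mL = 3.05 mL
glycerol: V = C2·V2/C1 = 1.92% ÷ 58% × 1560 mL = 51.64 mL
sodium pyruvate: 0.442 g/L × 1.56 L = 0.69 g
ferric ammonium citrate: 38.9 mg/L × 1.56 L = 60.68 mg

chloramphenicol 3.05 mL; glycerol 51.64 mL; sodium pyruvate 0.69 g; ferric ammonium citrate 60.68 mg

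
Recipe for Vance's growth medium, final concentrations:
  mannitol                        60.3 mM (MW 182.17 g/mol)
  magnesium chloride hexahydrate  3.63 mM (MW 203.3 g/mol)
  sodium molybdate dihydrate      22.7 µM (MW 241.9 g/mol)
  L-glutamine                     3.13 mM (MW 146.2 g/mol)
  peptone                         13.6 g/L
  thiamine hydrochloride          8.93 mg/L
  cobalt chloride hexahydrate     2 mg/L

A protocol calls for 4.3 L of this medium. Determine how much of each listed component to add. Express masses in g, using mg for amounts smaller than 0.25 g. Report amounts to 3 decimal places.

Scale factor relative to 1 L: 4.3.
mannitol: 60.3 mmol/L × 182.17 g/mol × 4.3 L ÷ 1000 = 47.235 g
magnesium chloride hexahydrate: 3.63 mmol/L × 203.3 g/mol × 4.3 L ÷ 1000 = 3.173 g
sodium molybdate dihydrate: 22.7 µmol/L × 241.9 g/mol × 4.3 L ÷ 1000 = 23.612 mg
L-glutamine: 3.13 mmol/L × 146.2 g/mol × 4.3 L ÷ 1000 = 1.968 g
peptone: 13.6 g/L × 4.3 L = 58.480 g
thiamine hydrochloride: 8.93 mg/L × 4.3 L = 38.399 mg
cobalt chloride hexahydrate: 2 mg/L × 4.3 L = 8.600 mg

mannitol 47.235 g; magnesium chloride hexahydrate 3.173 g; sodium molybdate dihydrate 23.612 mg; L-glutamine 1.968 g; peptone 58.480 g; thiamine hydrochloride 38.399 mg; cobalt chloride hexahydrate 8.600 mg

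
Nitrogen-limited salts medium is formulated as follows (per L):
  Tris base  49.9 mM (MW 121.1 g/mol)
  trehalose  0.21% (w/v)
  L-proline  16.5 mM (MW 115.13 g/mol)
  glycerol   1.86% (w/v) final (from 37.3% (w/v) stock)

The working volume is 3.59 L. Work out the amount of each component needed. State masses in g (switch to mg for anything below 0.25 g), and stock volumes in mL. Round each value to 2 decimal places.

Working volume: 3.59 L.
Tris base: 49.9 mmol/L × 121.1 g/mol × 3.59 L ÷ 1000 = 21.69 g
trehalose: 0.21% w/v = 2.1 g/L → 2.1 × 3.59 L = 7.54 g
L-proline: 16.5 mmol/L × 115.13 g/mol × 3.59 L ÷ 1000 = 6.82 g
glycerol: C1V1 = C2V2 → 1.86% ÷ 37.3% × 3590 mL = 179.02 mL

Tris base 21.69 g; trehalose 7.54 g; L-proline 6.82 g; glycerol 179.02 mL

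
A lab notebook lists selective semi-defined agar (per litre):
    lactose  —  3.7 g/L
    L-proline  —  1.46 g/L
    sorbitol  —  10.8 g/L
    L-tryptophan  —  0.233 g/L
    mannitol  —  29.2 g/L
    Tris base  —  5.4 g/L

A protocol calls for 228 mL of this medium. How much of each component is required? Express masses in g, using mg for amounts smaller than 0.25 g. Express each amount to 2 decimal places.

Working volume: 228 mL = 0.228 L.
lactose: 3.7 g/L × 0.228 L = 0.84 g
L-proline: 1.46 g/L × 0.228 L = 0.33 g
sorbitol: 10.8 g/L × 0.228 L = 2.46 g
L-tryptophan: 0.233 g/L × 0.228 L = 0.053124 g = 53.12 mg
mannitol: 29.2 g/L × 0.228 L = 6.66 g
Tris base: 5.4 g/L × 0.228 L = 1.23 g

lactose 0.84 g; L-proline 0.33 g; sorbitol 2.46 g; L-tryptophan 53.12 mg; mannitol 6.66 g; Tris base 1.23 g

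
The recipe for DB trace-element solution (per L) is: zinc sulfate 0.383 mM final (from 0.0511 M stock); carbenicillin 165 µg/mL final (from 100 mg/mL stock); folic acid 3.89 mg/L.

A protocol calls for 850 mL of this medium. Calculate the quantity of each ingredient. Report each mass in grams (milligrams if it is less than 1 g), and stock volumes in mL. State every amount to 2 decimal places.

zinc sulfate 6.37 mL; carbenicillin 1.40 mL; folic acid 3.31 mg

Target volume = 850 mL = 0.85 L.
zinc sulfate: V = C2·V2/C1 = 0.383 mM × 850 mL ÷ 51.1 mM = 6.37 mL
carbenicillin: V = C2·V2/C1 = 165 µg/mL × 850 mL ÷ 100000 µg/mL = 1.40 mL
folic acid: 3.89 mg/L × 0.85 L = 3.31 mg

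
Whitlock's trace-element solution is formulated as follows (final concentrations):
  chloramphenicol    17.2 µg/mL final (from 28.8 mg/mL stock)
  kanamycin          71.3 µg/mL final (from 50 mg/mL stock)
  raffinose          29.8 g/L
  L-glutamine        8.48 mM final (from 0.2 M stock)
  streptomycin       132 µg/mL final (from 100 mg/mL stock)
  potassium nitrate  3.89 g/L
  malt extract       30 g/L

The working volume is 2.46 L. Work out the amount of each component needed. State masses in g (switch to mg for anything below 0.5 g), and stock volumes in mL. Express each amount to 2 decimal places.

Working volume: 2.46 L.
chloramphenicol: V = C2·V2/C1 = 17.2 µg/mL × 2460 mL ÷ 28800 µg/mL = 1.47 mL
kanamycin: C1V1 = C2V2 → 71.3 µg/mL × 2460 mL ÷ 50000 µg/mL = 3.51 mL
raffinose: 29.8 g/L × 2.46 L = 73.31 g
L-glutamine: V = C2·V2/C1 = 8.48 mM × 2460 mL ÷ 200 mM = 104.30 mL
streptomycin: V = C2·V2/C1 = 132 µg/mL × 2460 mL ÷ 100000 µg/mL = 3.25 mL
potassium nitrate: 3.89 g/L × 2.46 L = 9.57 g
malt extract: 30 g/L × 2.46 L = 73.80 g

chloramphenicol 1.47 mL; kanamycin 3.51 mL; raffinose 73.31 g; L-glutamine 104.30 mL; streptomycin 3.25 mL; potassium nitrate 9.57 g; malt extract 73.80 g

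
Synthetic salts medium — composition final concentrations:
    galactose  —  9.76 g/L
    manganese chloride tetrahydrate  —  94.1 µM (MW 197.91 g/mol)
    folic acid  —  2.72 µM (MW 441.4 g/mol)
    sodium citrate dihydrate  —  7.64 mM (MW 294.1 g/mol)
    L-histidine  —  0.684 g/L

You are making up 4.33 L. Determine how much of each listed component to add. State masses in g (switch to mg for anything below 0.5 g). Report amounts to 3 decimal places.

galactose 42.261 g; manganese chloride tetrahydrate 80.639 mg; folic acid 5.199 mg; sodium citrate dihydrate 9.729 g; L-histidine 2.962 g

Working volume: 4.33 L.
galactose: 9.76 g/L × 4.33 L = 42.261 g
manganese chloride tetrahydrate: 94.1 µmol/L × 197.91 g/mol × 4.33 L ÷ 1000 = 80.639 mg
folic acid: 2.72 µmol/L × 441.4 g/mol × 4.33 L ÷ 1000 = 5.199 mg
sodium citrate dihydrate: 7.64 mmol/L × 294.1 g/mol × 4.33 L ÷ 1000 = 9.729 g
L-histidine: 0.684 g/L × 4.33 L = 2.962 g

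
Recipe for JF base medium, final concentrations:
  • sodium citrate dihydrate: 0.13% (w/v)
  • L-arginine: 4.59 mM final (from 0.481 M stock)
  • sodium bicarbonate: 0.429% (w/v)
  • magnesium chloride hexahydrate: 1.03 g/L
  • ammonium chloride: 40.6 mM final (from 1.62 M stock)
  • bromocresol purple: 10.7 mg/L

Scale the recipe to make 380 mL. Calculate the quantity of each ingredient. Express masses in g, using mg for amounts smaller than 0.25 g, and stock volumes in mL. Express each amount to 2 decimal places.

sodium citrate dihydrate 0.49 g; L-arginine 3.63 mL; sodium bicarbonate 1.63 g; magnesium chloride hexahydrate 0.39 g; ammonium chloride 9.52 mL; bromocresol purple 4.07 mg

Target volume = 380 mL = 0.38 L.
sodium citrate dihydrate: 0.13 g per 100 mL × 380 mL ÷ 100 = 0.49 g
L-arginine: C1V1 = C2V2 → 4.59 mM × 380 mL ÷ 481 mM = 3.63 mL
sodium bicarbonate: 0.429% w/v = 4.29 g/L → 4.29 × 0.38 L = 1.63 g
magnesium chloride hexahydrate: 1.03 g/L × 0.38 L = 0.39 g
ammonium chloride: V = C2·V2/C1 = 40.6 mM × 380 mL ÷ 1620 mM = 9.52 mL
bromocresol purple: 10.7 mg/L × 0.38 L = 4.07 mg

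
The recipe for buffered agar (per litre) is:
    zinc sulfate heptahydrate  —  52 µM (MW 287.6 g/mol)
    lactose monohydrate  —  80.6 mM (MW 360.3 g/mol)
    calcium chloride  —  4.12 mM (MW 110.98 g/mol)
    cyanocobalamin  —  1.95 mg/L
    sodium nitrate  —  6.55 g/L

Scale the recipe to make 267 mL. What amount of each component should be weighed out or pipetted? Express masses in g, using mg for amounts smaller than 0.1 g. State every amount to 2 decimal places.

Working volume: 267 mL = 0.267 L.
zinc sulfate heptahydrate: 52 µmol/L × 287.6 g/mol × 0.267 L ÷ 1000 = 3.99 mg
lactose monohydrate: 80.6 mmol/L × 360.3 g/mol × 0.267 L ÷ 1000 = 7.75 g
calcium chloride: 4.12 mmol/L × 110.98 g/mol × 0.267 L ÷ 1000 = 0.12 g
cyanocobalamin: 1.95 mg/L × 0.267 L = 0.52 mg
sodium nitrate: 6.55 g/L × 0.267 L = 1.75 g

zinc sulfate heptahydrate 3.99 mg; lactose monohydrate 7.75 g; calcium chloride 0.12 g; cyanocobalamin 0.52 mg; sodium nitrate 1.75 g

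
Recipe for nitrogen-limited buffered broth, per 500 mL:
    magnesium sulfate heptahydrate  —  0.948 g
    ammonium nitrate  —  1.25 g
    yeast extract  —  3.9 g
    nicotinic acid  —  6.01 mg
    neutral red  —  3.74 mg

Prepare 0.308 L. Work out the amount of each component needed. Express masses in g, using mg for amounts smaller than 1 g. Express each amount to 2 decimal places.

Scale factor = 308 mL / 500 mL = 0.616.
magnesium sulfate heptahydrate: 0.948 g × (308 mL / 500 mL) = 0.583968 g = 583.97 mg
ammonium nitrate: 1.25 g × (308 mL / 500 mL) = 0.77 g = 770.00 mg
yeast extract: 3.9 g × (308 mL / 500 mL) = 2.40 g
nicotinic acid: 6.01 mg × (308 mL / 500 mL) = 3.70 mg
neutral red: 3.74 mg × (308 mL / 500 mL) = 2.30 mg

magnesium sulfate heptahydrate 583.97 mg; ammonium nitrate 770.00 mg; yeast extract 2.40 g; nicotinic acid 3.70 mg; neutral red 2.30 mg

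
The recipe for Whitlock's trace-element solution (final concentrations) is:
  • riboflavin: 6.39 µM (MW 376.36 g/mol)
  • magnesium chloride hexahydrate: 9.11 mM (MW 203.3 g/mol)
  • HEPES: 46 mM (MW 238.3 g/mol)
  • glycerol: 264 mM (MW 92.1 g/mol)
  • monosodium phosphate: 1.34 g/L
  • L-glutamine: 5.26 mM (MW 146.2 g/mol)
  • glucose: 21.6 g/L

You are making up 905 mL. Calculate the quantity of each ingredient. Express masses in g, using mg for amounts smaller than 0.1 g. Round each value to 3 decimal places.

Target volume = 905 mL = 0.905 L.
riboflavin: 6.39 µmol/L × 376.36 g/mol × 0.905 L ÷ 1000 = 2.176 mg
magnesium chloride hexahydrate: 9.11 mmol/L × 203.3 g/mol × 0.905 L ÷ 1000 = 1.676 g
HEPES: 46 mmol/L × 238.3 g/mol × 0.905 L ÷ 1000 = 9.920 g
glycerol: 264 mmol/L × 92.1 g/mol × 0.905 L ÷ 1000 = 22.005 g
monosodium phosphate: 1.34 g/L × 0.905 L = 1.213 g
L-glutamine: 5.26 mmol/L × 146.2 g/mol × 0.905 L ÷ 1000 = 0.696 g
glucose: 21.6 g/L × 0.905 L = 19.548 g

riboflavin 2.176 mg; magnesium chloride hexahydrate 1.676 g; HEPES 9.920 g; glycerol 22.005 g; monosodium phosphate 1.213 g; L-glutamine 0.696 g; glucose 19.548 g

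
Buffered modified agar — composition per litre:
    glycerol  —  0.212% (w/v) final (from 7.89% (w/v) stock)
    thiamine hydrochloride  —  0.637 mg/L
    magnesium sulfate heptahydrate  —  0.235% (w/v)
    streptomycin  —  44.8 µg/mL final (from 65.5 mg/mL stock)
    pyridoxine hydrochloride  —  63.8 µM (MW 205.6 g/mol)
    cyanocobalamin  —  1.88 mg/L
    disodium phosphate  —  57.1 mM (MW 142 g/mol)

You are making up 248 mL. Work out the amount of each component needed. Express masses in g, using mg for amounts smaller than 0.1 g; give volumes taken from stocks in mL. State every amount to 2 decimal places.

Target volume = 248 mL = 0.248 L.
glycerol: V = C2·V2/C1 = 0.212% ÷ 7.89% × 248 mL = 6.66 mL
thiamine hydrochloride: 0.637 mg/L × 0.248 L = 0.16 mg
magnesium sulfate heptahydrate: 0.235 g per 100 mL × 248 mL ÷ 100 = 0.58 g
streptomycin: V = C2·V2/C1 = 44.8 µg/mL × 248 mL ÷ 65500 µg/mL = 0.17 mL
pyridoxine hydrochloride: 63.8 µmol/L × 205.6 g/mol × 0.248 L ÷ 1000 = 3.25 mg
cyanocobalamin: 1.88 mg/L × 0.248 L = 0.47 mg
disodium phosphate: 57.1 mmol/L × 142 g/mol × 0.248 L ÷ 1000 = 2.01 g

glycerol 6.66 mL; thiamine hydrochloride 0.16 mg; magnesium sulfate heptahydrate 0.58 g; streptomycin 0.17 mL; pyridoxine hydrochloride 3.25 mg; cyanocobalamin 0.47 mg; disodium phosphate 2.01 g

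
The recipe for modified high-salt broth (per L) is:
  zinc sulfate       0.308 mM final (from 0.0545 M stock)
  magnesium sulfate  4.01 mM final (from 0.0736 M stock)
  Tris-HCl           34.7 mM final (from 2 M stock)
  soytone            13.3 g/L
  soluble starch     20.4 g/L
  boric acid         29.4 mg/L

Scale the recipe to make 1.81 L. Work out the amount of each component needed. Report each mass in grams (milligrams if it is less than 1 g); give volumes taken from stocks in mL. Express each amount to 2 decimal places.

zinc sulfate 10.23 mL; magnesium sulfate 98.62 mL; Tris-HCl 31.40 mL; soytone 24.07 g; soluble starch 36.92 g; boric acid 53.21 mg

Scale factor relative to 1 L: 1.81.
zinc sulfate: C1V1 = C2V2 → 0.308 mM × 1810 mL ÷ 54.5 mM = 10.23 mL
magnesium sulfate: dilute stock: 4.01 mM × 1810 mL ÷ 73.6 mM = 98.62 mL
Tris-HCl: V = C2·V2/C1 = 34.7 mM × 1810 mL ÷ 2000 mM = 31.40 mL
soytone: 13.3 g/L × 1.81 L = 24.07 g
soluble starch: 20.4 g/L × 1.81 L = 36.92 g
boric acid: 29.4 mg/L × 1.81 L = 53.21 mg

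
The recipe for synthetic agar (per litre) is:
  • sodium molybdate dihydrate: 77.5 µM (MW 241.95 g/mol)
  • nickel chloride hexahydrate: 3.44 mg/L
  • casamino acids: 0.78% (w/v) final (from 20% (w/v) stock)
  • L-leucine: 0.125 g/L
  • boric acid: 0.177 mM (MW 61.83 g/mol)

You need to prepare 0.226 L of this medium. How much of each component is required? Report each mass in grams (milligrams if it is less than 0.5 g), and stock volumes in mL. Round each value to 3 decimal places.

sodium molybdate dihydrate 4.238 mg; nickel chloride hexahydrate 0.777 mg; casamino acids 8.814 mL; L-leucine 28.250 mg; boric acid 2.473 mg

Working volume: 0.226 L.
sodium molybdate dihydrate: 77.5 µmol/L × 241.95 g/mol × 0.226 L ÷ 1000 = 4.238 mg
nickel chloride hexahydrate: 3.44 mg/L × 0.226 L = 0.777 mg
casamino acids: dilute stock: 0.78% ÷ 20% × 226 mL = 8.814 mL
L-leucine: 0.125 g/L × 0.226 L = 0.02825 g = 28.250 mg
boric acid: 0.177 mmol/L × 61.83 mg/mmol × 0.226 L = 2.473 mg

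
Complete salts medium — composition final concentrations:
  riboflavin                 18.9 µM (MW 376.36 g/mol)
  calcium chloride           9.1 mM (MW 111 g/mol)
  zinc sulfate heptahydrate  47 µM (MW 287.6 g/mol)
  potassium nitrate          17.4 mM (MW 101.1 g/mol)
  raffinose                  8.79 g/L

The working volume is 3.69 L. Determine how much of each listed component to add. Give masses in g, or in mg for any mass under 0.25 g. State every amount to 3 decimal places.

Working volume: 3.69 L.
riboflavin: 18.9 µmol/L × 376.36 g/mol × 3.69 L ÷ 1000 = 26.248 mg
calcium chloride: 9.1 mmol/L × 111 g/mol × 3.69 L ÷ 1000 = 3.727 g
zinc sulfate heptahydrate: 47 µmol/L × 287.6 g/mol × 3.69 L ÷ 1000 = 49.878 mg
potassium nitrate: 17.4 mmol/L × 101.1 g/mol × 3.69 L ÷ 1000 = 6.491 g
raffinose: 8.79 g/L × 3.69 L = 32.435 g

riboflavin 26.248 mg; calcium chloride 3.727 g; zinc sulfate heptahydrate 49.878 mg; potassium nitrate 6.491 g; raffinose 32.435 g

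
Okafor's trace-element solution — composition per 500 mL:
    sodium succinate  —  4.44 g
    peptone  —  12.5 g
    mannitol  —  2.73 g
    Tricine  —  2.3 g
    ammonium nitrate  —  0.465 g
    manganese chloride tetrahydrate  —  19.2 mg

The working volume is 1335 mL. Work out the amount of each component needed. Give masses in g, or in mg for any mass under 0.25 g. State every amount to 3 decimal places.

sodium succinate 11.855 g; peptone 33.375 g; mannitol 7.289 g; Tricine 6.141 g; ammonium nitrate 1.242 g; manganese chloride tetrahydrate 51.264 mg

Scale factor = 1335 mL / 500 mL = 2.67.
sodium succinate: 4.44 g × (1335 mL / 500 mL) = 11.855 g
peptone: 12.5 g × (1335 mL / 500 mL) = 33.375 g
mannitol: 2.73 g × (1335 mL / 500 mL) = 7.289 g
Tricine: 2.3 g × (1335 mL / 500 mL) = 6.141 g
ammonium nitrate: 0.465 g × (1335 mL / 500 mL) = 1.242 g
manganese chloride tetrahydrate: 19.2 mg × (1335 mL / 500 mL) = 51.264 mg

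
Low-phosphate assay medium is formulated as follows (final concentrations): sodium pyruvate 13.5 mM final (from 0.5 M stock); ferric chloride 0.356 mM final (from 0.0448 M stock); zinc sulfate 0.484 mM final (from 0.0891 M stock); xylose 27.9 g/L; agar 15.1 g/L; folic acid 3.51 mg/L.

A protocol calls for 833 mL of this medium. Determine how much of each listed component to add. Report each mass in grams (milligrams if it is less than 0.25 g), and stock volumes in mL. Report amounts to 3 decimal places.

Scale factor relative to 1 L: 0.833.
sodium pyruvate: C1V1 = C2V2 → 13.5 mM × 833 mL ÷ 500 mM = 22.491 mL
ferric chloride: C1V1 = C2V2 → 0.356 mM × 833 mL ÷ 44.8 mM = 6.619 mL
zinc sulfate: C1V1 = C2V2 → 0.484 mM × 833 mL ÷ 89.1 mM = 4.525 mL
xylose: 27.9 g/L × 0.833 L = 23.241 g
agar: 15.1 g/L × 0.833 L = 12.578 g
folic acid: 3.51 mg/L × 0.833 L = 2.924 mg

sodium pyruvate 22.491 mL; ferric chloride 6.619 mL; zinc sulfate 4.525 mL; xylose 23.241 g; agar 12.578 g; folic acid 2.924 mg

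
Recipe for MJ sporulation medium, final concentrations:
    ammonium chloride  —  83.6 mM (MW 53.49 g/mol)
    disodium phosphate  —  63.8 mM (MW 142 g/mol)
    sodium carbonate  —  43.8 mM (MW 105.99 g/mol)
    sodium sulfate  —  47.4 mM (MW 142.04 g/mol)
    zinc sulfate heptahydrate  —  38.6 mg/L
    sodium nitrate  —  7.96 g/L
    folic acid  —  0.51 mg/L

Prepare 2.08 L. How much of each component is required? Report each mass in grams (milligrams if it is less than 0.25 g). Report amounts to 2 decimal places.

Scale factor relative to 1 L: 2.08.
ammonium chloride: 83.6 mmol/L × 53.49 g/mol × 2.08 L ÷ 1000 = 9.30 g
disodium phosphate: 63.8 mmol/L × 142 g/mol × 2.08 L ÷ 1000 = 18.84 g
sodium carbonate: 43.8 mmol/L × 105.99 g/mol × 2.08 L ÷ 1000 = 9.66 g
sodium sulfate: 47.4 mmol/L × 142.04 g/mol × 2.08 L ÷ 1000 = 14.00 g
zinc sulfate heptahydrate: 38.6 mg/L × 2.08 L = 80.29 mg
sodium nitrate: 7.96 g/L × 2.08 L = 16.56 g
folic acid: 0.51 mg/L × 2.08 L = 1.06 mg

ammonium chloride 9.30 g; disodium phosphate 18.84 g; sodium carbonate 9.66 g; sodium sulfate 14.00 g; zinc sulfate heptahydrate 80.29 mg; sodium nitrate 16.56 g; folic acid 1.06 mg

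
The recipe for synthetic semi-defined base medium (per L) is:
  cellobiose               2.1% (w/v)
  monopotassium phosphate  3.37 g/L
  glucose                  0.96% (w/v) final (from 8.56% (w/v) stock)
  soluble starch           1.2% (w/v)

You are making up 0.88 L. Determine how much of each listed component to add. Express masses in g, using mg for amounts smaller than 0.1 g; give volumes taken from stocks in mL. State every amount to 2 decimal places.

cellobiose 18.48 g; monopotassium phosphate 2.97 g; glucose 98.69 mL; soluble starch 10.56 g

Working volume: 0.88 L.
cellobiose: 2.1 g per 100 mL × 880 mL ÷ 100 = 18.48 g
monopotassium phosphate: 3.37 g/L × 0.88 L = 2.97 g
glucose: dilute stock: 0.96% ÷ 8.56% × 880 mL = 98.69 mL
soluble starch: 1.2 g per 100 mL × 880 mL ÷ 100 = 10.56 g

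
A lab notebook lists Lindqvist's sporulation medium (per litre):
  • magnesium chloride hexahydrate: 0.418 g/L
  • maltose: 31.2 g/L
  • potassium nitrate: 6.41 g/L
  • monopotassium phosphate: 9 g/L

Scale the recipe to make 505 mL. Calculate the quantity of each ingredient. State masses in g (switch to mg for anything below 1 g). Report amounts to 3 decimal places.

Target volume = 505 mL = 0.505 L.
magnesium chloride hexahydrate: 0.418 g/L × 0.505 L = 0.21109 g = 211.090 mg
maltose: 31.2 g/L × 0.505 L = 15.756 g
potassium nitrate: 6.41 g/L × 0.505 L = 3.237 g
monopotassium phosphate: 9 g/L × 0.505 L = 4.545 g

magnesium chloride hexahydrate 211.090 mg; maltose 15.756 g; potassium nitrate 3.237 g; monopotassium phosphate 4.545 g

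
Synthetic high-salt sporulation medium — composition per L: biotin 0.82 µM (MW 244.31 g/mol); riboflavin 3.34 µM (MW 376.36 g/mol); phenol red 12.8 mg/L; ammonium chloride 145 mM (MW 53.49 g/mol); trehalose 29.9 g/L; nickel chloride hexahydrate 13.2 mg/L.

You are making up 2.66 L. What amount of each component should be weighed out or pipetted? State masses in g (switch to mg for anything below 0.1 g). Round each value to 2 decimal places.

Scale factor relative to 1 L: 2.66.
biotin: 0.82 µmol/L × 244.31 g/mol × 2.66 L ÷ 1000 = 0.53 mg
riboflavin: 3.34 µmol/L × 376.36 g/mol × 2.66 L ÷ 1000 = 3.34 mg
phenol red: 12.8 mg/L × 2.66 L = 34.05 mg
ammonium chloride: 145 mmol/L × 53.49 g/mol × 2.66 L ÷ 1000 = 20.63 g
trehalose: 29.9 g/L × 2.66 L = 79.53 g
nickel chloride hexahydrate: 13.2 mg/L × 2.66 L = 35.11 mg

biotin 0.53 mg; riboflavin 3.34 mg; phenol red 34.05 mg; ammonium chloride 20.63 g; trehalose 79.53 g; nickel chloride hexahydrate 35.11 mg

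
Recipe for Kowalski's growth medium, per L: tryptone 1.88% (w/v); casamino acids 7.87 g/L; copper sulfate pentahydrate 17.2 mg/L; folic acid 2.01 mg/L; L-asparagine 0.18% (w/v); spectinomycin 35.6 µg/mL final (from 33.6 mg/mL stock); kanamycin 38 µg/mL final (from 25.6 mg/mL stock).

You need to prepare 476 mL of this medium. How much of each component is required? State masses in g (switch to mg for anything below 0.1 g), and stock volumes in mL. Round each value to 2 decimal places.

tryptone 8.95 g; casamino acids 3.75 g; copper sulfate pentahydrate 8.19 mg; folic acid 0.96 mg; L-asparagine 0.86 g; spectinomycin 0.50 mL; kanamycin 0.71 mL

Target volume = 476 mL = 0.476 L.
tryptone: 1.88 g per 100 mL × 476 mL ÷ 100 = 8.95 g
casamino acids: 7.87 g/L × 0.476 L = 3.75 g
copper sulfate pentahydrate: 17.2 mg/L × 0.476 L = 8.19 mg
folic acid: 2.01 mg/L × 0.476 L = 0.96 mg
L-asparagine: 0.18 g per 100 mL × 476 mL ÷ 100 = 0.86 g
spectinomycin: C1V1 = C2V2 → 35.6 µg/mL × 476 mL ÷ 33600 µg/mL = 0.50 mL
kanamycin: V = C2·V2/C1 = 38 µg/mL × 476 mL ÷ 25600 µg/mL = 0.71 mL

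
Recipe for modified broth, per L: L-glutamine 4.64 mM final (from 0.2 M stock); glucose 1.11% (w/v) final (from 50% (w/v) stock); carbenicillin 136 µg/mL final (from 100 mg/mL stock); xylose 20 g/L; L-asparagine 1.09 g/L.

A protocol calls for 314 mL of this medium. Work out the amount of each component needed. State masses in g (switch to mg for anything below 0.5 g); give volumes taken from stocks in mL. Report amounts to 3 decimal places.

L-glutamine 7.285 mL; glucose 6.971 mL; carbenicillin 0.427 mL; xylose 6.280 g; L-asparagine 342.260 mg

Working volume: 314 mL = 0.314 L.
L-glutamine: C1V1 = C2V2 → 4.64 mM × 314 mL ÷ 200 mM = 7.285 mL
glucose: dilute stock: 1.11% ÷ 50% × 314 mL = 6.971 mL
carbenicillin: C1V1 = C2V2 → 136 µg/mL × 314 mL ÷ 100000 µg/mL = 0.427 mL
xylose: 20 g/L × 0.314 L = 6.280 g
L-asparagine: 1.09 g/L × 0.314 L = 0.34226 g = 342.260 mg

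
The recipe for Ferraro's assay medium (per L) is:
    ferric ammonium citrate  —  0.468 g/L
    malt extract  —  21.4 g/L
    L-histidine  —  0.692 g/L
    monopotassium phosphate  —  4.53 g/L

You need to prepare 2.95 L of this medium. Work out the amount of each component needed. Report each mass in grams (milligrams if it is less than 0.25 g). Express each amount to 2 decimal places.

Scale factor relative to 1 L: 2.95.
ferric ammonium citrate: 0.468 g/L × 2.95 L = 1.38 g
malt extract: 21.4 g/L × 2.95 L = 63.13 g
L-histidine: 0.692 g/L × 2.95 L = 2.04 g
monopotassium phosphate: 4.53 g/L × 2.95 L = 13.36 g

ferric ammonium citrate 1.38 g; malt extract 63.13 g; L-histidine 2.04 g; monopotassium phosphate 13.36 g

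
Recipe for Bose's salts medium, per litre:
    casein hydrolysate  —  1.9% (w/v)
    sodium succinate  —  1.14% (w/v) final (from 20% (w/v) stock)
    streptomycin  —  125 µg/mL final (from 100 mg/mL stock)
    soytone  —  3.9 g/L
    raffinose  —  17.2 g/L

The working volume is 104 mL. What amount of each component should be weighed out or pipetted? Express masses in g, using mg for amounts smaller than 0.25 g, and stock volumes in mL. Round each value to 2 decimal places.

casein hydrolysate 1.98 g; sodium succinate 5.93 mL; streptomycin 0.13 mL; soytone 0.41 g; raffinose 1.79 g

Scale factor relative to 1 L: 0.104.
casein hydrolysate: 1.9% w/v = 19 g/L → 19 × 0.104 L = 1.98 g
sodium succinate: dilute stock: 1.14% ÷ 20% × 104 mL = 5.93 mL
streptomycin: dilute stock: 125 µg/mL × 104 mL ÷ 100000 µg/mL = 0.13 mL
soytone: 3.9 g/L × 0.104 L = 0.41 g
raffinose: 17.2 g/L × 0.104 L = 1.79 g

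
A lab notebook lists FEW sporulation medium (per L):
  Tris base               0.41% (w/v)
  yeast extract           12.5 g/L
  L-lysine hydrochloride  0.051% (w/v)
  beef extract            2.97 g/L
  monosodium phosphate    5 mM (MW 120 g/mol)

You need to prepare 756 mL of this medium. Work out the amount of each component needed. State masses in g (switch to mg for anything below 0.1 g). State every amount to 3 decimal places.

Tris base 3.100 g; yeast extract 9.450 g; L-lysine hydrochloride 0.386 g; beef extract 2.245 g; monosodium phosphate 0.454 g

Scale factor relative to 1 L: 0.756.
Tris base: 0.41 g per 100 mL × 756 mL ÷ 100 = 3.100 g
yeast extract: 12.5 g/L × 0.756 L = 9.450 g
L-lysine hydrochloride: 0.051% w/v = 0.51 g/L → 0.51 × 0.756 L = 0.386 g
beef extract: 2.97 g/L × 0.756 L = 2.245 g
monosodium phosphate: 5 mmol/L × 120 g/mol × 0.756 L ÷ 1000 = 0.454 g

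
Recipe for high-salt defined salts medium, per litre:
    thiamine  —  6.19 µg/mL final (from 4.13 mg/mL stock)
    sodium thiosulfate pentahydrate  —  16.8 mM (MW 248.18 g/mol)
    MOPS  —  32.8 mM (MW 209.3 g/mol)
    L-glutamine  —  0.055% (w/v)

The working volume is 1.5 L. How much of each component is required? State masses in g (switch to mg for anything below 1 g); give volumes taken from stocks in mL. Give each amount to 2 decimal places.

Working volume: 1.5 L.
thiamine: V = C2·V2/C1 = 6.19 µg/mL × 1500 mL ÷ 4130 µg/mL = 2.25 mL
sodium thiosulfate pentahydrate: 16.8 mmol/L × 248.18 g/mol × 1.5 L ÷ 1000 = 6.25 g
MOPS: 32.8 mmol/L × 209.3 g/mol × 1.5 L ÷ 1000 = 10.30 g
L-glutamine: 0.055 g per 100 mL × 1500 mL ÷ 100 = 0.825 g = 825.00 mg

thiamine 2.25 mL; sodium thiosulfate pentahydrate 6.25 g; MOPS 10.30 g; L-glutamine 825.00 mg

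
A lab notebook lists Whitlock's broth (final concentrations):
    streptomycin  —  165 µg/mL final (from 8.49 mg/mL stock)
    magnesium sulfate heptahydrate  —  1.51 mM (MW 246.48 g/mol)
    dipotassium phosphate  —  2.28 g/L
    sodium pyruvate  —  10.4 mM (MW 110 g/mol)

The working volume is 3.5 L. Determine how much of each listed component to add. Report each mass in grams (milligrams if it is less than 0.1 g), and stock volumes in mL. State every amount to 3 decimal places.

streptomycin 68.021 mL; magnesium sulfate heptahydrate 1.303 g; dipotassium phosphate 7.980 g; sodium pyruvate 4.004 g

Scale factor relative to 1 L: 3.5.
streptomycin: dilute stock: 165 µg/mL × 3500 mL ÷ 8490 µg/mL = 68.021 mL
magnesium sulfate heptahydrate: 1.51 mmol/L × 246.48 g/mol × 3.5 L ÷ 1000 = 1.303 g
dipotassium phosphate: 2.28 g/L × 3.5 L = 7.980 g
sodium pyruvate: 10.4 mmol/L × 110 g/mol × 3.5 L ÷ 1000 = 4.004 g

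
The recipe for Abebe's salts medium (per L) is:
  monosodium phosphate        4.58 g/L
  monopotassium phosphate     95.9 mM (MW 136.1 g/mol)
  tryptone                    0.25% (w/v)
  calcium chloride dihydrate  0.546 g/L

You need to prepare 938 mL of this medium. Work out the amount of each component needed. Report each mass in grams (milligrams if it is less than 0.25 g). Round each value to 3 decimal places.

monosodium phosphate 4.296 g; monopotassium phosphate 12.243 g; tryptone 2.345 g; calcium chloride dihydrate 0.512 g

Working volume: 938 mL = 0.938 L.
monosodium phosphate: 4.58 g/L × 0.938 L = 4.296 g
monopotassium phosphate: 95.9 mmol/L × 136.1 g/mol × 0.938 L ÷ 1000 = 12.243 g
tryptone: 0.25 g per 100 mL × 938 mL ÷ 100 = 2.345 g
calcium chloride dihydrate: 0.546 g/L × 0.938 L = 0.512 g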